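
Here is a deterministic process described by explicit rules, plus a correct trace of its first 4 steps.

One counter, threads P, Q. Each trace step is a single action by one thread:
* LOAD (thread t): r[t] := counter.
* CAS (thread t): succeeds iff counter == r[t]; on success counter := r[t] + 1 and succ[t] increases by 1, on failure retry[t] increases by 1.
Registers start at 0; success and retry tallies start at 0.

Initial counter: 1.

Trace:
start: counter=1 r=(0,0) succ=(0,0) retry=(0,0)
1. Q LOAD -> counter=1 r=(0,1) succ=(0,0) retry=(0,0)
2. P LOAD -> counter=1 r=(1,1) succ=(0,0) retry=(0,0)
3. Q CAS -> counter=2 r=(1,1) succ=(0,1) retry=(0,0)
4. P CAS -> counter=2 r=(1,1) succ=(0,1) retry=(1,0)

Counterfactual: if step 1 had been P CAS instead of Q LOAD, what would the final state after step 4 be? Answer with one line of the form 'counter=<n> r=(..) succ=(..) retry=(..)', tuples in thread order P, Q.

(re-executing from step 1 with the substitution; state before step 1: counter=1 r=(0,0) succ=(0,0) retry=(0,0))
1. P CAS -> counter=1 r=(0,0) succ=(0,0) retry=(1,0)
2. P LOAD -> counter=1 r=(1,0) succ=(0,0) retry=(1,0)
3. Q CAS -> counter=1 r=(1,0) succ=(0,0) retry=(1,1)
4. P CAS -> counter=2 r=(1,0) succ=(1,0) retry=(1,1)

counter=2 r=(1,0) succ=(1,0) retry=(1,1)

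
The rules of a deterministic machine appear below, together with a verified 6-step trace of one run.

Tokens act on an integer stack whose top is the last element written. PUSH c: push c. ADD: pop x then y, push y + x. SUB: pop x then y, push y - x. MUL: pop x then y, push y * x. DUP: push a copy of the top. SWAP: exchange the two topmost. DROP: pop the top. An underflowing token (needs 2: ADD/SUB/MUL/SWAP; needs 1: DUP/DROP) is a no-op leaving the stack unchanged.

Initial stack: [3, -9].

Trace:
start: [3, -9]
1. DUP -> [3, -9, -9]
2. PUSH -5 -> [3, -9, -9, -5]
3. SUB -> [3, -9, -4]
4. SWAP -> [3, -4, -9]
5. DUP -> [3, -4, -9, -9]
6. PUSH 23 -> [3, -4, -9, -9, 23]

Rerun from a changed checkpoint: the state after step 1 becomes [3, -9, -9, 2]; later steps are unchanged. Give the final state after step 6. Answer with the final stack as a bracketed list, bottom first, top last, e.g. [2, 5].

[3, -9, 7, -9, -9, 23]

state after step 1 := [3, -9, -9, 2]
2. PUSH -5 -> [3, -9, -9, 2, -5]
3. SUB -> [3, -9, -9, 7]
4. SWAP -> [3, -9, 7, -9]
5. DUP -> [3, -9, 7, -9, -9]
6. PUSH 23 -> [3, -9, 7, -9, -9, 23]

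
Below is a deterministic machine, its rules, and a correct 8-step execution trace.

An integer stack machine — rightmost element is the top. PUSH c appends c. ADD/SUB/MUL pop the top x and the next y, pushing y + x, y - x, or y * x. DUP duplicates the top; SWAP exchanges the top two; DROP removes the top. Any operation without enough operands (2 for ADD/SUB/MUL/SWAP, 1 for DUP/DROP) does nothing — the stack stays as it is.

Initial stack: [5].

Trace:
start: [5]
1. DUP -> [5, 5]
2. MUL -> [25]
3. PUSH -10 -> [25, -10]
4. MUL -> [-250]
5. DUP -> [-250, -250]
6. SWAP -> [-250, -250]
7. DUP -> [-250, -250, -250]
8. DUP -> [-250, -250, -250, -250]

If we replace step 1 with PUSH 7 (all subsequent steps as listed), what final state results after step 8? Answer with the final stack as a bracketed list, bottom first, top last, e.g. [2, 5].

[-350, -350, -350, -350]

(re-executing from step 1 with the substitution; state before step 1: [5])
1. PUSH 7 -> [5, 7]
2. MUL -> [35]
3. PUSH -10 -> [35, -10]
4. MUL -> [-350]
5. DUP -> [-350, -350]
6. SWAP -> [-350, -350]
7. DUP -> [-350, -350, -350]
8. DUP -> [-350, -350, -350, -350]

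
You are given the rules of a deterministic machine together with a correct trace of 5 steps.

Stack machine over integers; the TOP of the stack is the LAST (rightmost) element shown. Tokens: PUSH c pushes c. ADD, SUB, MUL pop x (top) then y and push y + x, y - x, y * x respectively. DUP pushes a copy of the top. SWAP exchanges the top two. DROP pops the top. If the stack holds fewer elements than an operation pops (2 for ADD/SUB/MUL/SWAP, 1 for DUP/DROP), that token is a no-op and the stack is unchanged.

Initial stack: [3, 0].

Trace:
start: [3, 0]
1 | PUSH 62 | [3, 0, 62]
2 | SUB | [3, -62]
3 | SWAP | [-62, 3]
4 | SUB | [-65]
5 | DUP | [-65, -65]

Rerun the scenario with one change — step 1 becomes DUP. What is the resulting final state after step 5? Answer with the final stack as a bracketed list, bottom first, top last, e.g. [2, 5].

(re-executing from step 1 with the substitution; state before step 1: [3, 0])
1 | DUP | [3, 0, 0]
2 | SUB | [3, 0]
3 | SWAP | [0, 3]
4 | SUB | [-3]
5 | DUP | [-3, -3]

[-3, -3]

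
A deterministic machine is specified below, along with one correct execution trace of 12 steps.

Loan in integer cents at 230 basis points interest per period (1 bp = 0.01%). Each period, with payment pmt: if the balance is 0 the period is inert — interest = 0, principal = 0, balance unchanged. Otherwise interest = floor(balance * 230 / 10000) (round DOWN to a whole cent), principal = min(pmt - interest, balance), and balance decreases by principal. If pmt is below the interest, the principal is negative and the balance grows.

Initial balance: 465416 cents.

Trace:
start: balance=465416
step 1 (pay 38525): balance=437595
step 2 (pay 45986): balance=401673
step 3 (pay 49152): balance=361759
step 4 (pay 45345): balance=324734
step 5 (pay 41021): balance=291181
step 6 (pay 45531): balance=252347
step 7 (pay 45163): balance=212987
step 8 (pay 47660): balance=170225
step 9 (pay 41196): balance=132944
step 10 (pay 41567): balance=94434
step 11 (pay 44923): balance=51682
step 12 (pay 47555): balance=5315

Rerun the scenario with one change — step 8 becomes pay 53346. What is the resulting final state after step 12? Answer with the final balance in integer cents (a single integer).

0

(re-executing from step 8 with the substitution; state before step 8: balance=212987)
step 8 (pay 53346): balance=164539
step 9 (pay 41196): balance=127127
step 10 (pay 41567): balance=88483
step 11 (pay 44923): balance=45595
step 12 (pay 47555): balance=0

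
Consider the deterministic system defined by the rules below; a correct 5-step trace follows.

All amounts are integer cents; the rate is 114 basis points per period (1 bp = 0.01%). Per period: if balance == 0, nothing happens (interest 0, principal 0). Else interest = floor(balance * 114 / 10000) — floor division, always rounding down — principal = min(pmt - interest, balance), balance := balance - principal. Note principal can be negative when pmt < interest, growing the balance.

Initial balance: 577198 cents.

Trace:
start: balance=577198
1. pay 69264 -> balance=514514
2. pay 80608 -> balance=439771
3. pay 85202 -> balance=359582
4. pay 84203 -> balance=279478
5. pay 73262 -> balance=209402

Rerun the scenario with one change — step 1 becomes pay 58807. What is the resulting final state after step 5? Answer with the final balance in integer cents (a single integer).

(re-executing from step 1 with the substitution; state before step 1: balance=577198)
1. pay 58807 -> balance=524971
2. pay 80608 -> balance=450347
3. pay 85202 -> balance=370278
4. pay 84203 -> balance=290296
5. pay 73262 -> balance=220343

220343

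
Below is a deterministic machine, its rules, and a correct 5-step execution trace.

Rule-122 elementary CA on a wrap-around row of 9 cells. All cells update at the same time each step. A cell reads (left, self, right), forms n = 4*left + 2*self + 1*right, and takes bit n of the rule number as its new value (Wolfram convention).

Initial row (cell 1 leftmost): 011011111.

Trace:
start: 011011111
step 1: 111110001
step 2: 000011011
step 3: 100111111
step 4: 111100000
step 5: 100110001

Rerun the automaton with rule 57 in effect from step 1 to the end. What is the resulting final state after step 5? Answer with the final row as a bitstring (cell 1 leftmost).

(re-executing steps 1..5 under rule 57; state before step 1: 011011111)
step 1: 110110000
step 2: 101101110
step 3: 011011001
step 4: 110110100
step 5: 101101010

101101010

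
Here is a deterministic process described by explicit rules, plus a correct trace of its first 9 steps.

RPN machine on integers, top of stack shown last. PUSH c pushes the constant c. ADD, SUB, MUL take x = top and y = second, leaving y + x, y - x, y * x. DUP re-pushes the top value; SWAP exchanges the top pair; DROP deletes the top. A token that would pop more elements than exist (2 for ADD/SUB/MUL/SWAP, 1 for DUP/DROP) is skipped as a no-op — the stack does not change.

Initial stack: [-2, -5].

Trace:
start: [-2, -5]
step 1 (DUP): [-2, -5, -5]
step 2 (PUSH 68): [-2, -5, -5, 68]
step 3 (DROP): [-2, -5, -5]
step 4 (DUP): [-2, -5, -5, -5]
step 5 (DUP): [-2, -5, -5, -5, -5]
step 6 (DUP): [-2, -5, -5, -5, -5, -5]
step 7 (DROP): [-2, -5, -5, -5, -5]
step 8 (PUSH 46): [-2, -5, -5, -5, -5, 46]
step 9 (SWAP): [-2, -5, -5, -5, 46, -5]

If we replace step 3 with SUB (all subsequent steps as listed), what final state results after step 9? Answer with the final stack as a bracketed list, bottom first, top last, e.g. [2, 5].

[-2, -5, -73, -73, 46, -73]

(re-executing from step 3 with the substitution; state before step 3: [-2, -5, -5, 68])
step 3 (SUB): [-2, -5, -73]
step 4 (DUP): [-2, -5, -73, -73]
step 5 (DUP): [-2, -5, -73, -73, -73]
step 6 (DUP): [-2, -5, -73, -73, -73, -73]
step 7 (DROP): [-2, -5, -73, -73, -73]
step 8 (PUSH 46): [-2, -5, -73, -73, -73, 46]
step 9 (SWAP): [-2, -5, -73, -73, 46, -73]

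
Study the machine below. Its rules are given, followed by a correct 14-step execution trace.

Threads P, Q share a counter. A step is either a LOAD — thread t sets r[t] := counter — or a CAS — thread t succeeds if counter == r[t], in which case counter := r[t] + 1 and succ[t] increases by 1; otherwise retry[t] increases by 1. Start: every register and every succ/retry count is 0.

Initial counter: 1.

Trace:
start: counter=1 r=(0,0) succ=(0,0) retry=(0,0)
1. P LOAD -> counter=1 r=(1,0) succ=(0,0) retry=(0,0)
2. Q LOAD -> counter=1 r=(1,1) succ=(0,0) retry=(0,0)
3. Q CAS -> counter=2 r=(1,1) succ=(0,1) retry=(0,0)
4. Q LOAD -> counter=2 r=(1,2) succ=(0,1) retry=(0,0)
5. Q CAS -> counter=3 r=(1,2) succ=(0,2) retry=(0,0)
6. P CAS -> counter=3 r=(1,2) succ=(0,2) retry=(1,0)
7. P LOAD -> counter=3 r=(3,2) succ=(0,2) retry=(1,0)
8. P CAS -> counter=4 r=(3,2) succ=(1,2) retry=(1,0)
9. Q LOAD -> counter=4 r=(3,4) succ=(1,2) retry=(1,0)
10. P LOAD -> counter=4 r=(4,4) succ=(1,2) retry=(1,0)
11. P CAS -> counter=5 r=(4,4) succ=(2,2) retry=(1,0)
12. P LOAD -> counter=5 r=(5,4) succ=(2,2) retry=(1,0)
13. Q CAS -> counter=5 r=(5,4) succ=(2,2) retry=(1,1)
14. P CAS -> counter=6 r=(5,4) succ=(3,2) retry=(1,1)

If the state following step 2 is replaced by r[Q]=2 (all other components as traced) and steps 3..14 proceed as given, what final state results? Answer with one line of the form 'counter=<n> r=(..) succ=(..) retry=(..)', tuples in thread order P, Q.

state after step 2 := counter=1 r=(1,2) succ=(0,0) retry=(0,0)
3. Q CAS -> counter=1 r=(1,2) succ=(0,0) retry=(0,1)
4. Q LOAD -> counter=1 r=(1,1) succ=(0,0) retry=(0,1)
5. Q CAS -> counter=2 r=(1,1) succ=(0,1) retry=(0,1)
6. P CAS -> counter=2 r=(1,1) succ=(0,1) retry=(1,1)
7. P LOAD -> counter=2 r=(2,1) succ=(0,1) retry=(1,1)
8. P CAS -> counter=3 r=(2,1) succ=(1,1) retry=(1,1)
9. Q LOAD -> counter=3 r=(2,3) succ=(1,1) retry=(1,1)
10. P LOAD -> counter=3 r=(3,3) succ=(1,1) retry=(1,1)
11. P CAS -> counter=4 r=(3,3) succ=(2,1) retry=(1,1)
12. P LOAD -> counter=4 r=(4,3) succ=(2,1) retry=(1,1)
13. Q CAS -> counter=4 r=(4,3) succ=(2,1) retry=(1,2)
14. P CAS -> counter=5 r=(4,3) succ=(3,1) retry=(1,2)

counter=5 r=(4,3) succ=(3,1) retry=(1,2)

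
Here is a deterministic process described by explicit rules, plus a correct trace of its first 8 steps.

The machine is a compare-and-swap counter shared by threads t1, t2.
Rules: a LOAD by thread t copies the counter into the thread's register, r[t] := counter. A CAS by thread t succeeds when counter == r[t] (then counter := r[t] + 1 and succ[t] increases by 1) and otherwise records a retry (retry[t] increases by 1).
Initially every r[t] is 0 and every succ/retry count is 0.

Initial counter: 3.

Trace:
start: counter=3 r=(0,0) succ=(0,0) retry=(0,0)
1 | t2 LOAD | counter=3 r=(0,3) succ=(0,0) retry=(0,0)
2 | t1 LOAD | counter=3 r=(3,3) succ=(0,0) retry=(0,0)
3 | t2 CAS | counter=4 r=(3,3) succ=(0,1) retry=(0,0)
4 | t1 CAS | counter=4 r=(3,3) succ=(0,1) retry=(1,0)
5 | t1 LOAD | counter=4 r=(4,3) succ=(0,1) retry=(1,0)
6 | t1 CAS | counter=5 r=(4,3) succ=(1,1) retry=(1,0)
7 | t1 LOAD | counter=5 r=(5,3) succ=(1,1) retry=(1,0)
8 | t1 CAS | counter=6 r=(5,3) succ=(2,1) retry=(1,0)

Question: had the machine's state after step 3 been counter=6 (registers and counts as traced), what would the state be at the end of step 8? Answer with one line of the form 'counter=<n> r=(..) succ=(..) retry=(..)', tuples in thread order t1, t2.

counter=8 r=(7,3) succ=(2,1) retry=(1,0)

state after step 3 := counter=6 r=(3,3) succ=(0,1) retry=(0,0)
4 | t1 CAS | counter=6 r=(3,3) succ=(0,1) retry=(1,0)
5 | t1 LOAD | counter=6 r=(6,3) succ=(0,1) retry=(1,0)
6 | t1 CAS | counter=7 r=(6,3) succ=(1,1) retry=(1,0)
7 | t1 LOAD | counter=7 r=(7,3) succ=(1,1) retry=(1,0)
8 | t1 CAS | counter=8 r=(7,3) succ=(2,1) retry=(1,0)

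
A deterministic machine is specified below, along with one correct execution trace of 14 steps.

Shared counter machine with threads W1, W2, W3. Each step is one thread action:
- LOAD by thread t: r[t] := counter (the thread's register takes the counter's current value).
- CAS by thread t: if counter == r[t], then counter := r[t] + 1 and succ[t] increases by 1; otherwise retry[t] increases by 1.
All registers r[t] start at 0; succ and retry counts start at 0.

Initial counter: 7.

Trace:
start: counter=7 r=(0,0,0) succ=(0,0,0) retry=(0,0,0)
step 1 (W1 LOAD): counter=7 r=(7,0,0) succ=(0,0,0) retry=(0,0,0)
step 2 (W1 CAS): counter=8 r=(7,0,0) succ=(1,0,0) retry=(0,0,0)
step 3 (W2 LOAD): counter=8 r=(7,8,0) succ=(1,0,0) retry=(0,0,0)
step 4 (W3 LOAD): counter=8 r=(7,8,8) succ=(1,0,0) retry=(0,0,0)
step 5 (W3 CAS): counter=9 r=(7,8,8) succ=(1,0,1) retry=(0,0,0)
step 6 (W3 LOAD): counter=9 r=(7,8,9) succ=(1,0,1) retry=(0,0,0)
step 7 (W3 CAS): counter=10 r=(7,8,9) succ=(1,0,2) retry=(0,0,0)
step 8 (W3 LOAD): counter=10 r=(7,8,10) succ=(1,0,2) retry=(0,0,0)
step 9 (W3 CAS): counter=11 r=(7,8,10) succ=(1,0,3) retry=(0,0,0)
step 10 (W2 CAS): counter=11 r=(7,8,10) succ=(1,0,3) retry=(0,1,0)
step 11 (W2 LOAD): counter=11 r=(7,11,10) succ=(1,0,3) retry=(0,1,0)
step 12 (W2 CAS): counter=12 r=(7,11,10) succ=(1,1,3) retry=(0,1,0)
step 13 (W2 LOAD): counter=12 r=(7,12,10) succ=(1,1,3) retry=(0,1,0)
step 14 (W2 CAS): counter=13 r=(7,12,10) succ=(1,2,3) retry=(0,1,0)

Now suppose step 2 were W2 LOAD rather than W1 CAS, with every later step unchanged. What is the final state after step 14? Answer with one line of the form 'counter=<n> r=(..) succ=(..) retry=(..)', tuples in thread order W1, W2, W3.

(re-executing from step 2 with the substitution; state before step 2: counter=7 r=(7,0,0) succ=(0,0,0) retry=(0,0,0))
step 2 (W2 LOAD): counter=7 r=(7,7,0) succ=(0,0,0) retry=(0,0,0)
step 3 (W2 LOAD): counter=7 r=(7,7,0) succ=(0,0,0) retry=(0,0,0)
step 4 (W3 LOAD): counter=7 r=(7,7,7) succ=(0,0,0) retry=(0,0,0)
step 5 (W3 CAS): counter=8 r=(7,7,7) succ=(0,0,1) retry=(0,0,0)
step 6 (W3 LOAD): counter=8 r=(7,7,8) succ=(0,0,1) retry=(0,0,0)
step 7 (W3 CAS): counter=9 r=(7,7,8) succ=(0,0,2) retry=(0,0,0)
step 8 (W3 LOAD): counter=9 r=(7,7,9) succ=(0,0,2) retry=(0,0,0)
step 9 (W3 CAS): counter=10 r=(7,7,9) succ=(0,0,3) retry=(0,0,0)
step 10 (W2 CAS): counter=10 r=(7,7,9) succ=(0,0,3) retry=(0,1,0)
step 11 (W2 LOAD): counter=10 r=(7,10,9) succ=(0,0,3) retry=(0,1,0)
step 12 (W2 CAS): counter=11 r=(7,10,9) succ=(0,1,3) retry=(0,1,0)
step 13 (W2 LOAD): counter=11 r=(7,11,9) succ=(0,1,3) retry=(0,1,0)
step 14 (W2 CAS): counter=12 r=(7,11,9) succ=(0,2,3) retry=(0,1,0)

counter=12 r=(7,11,9) succ=(0,2,3) retry=(0,1,0)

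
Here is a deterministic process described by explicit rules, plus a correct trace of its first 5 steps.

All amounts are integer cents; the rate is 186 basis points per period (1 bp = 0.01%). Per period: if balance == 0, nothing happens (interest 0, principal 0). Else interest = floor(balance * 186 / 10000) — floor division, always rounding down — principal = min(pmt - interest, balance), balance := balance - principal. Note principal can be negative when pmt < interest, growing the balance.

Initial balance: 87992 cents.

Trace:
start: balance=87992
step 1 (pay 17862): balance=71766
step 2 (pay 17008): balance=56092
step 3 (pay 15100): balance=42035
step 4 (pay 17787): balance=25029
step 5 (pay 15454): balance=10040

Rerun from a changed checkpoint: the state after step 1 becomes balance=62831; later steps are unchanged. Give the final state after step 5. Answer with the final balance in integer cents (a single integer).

422

state after step 1 := balance=62831
step 2 (pay 17008): balance=46991
step 3 (pay 15100): balance=32765
step 4 (pay 17787): balance=15587
step 5 (pay 15454): balance=422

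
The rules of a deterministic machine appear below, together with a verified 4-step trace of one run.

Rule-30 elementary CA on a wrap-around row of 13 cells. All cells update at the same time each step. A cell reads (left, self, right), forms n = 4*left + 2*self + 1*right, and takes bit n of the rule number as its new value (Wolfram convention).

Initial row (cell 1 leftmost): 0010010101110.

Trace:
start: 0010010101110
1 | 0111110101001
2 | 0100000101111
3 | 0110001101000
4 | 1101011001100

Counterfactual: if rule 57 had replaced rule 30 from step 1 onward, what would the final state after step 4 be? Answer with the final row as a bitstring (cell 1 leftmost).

0101001010101

(re-executing steps 1..4 under rule 57; state before step 1: 0010010101110)
1 | 1001001011001
2 | 0100100110101
3 | 1010010101010
4 | 0101001010101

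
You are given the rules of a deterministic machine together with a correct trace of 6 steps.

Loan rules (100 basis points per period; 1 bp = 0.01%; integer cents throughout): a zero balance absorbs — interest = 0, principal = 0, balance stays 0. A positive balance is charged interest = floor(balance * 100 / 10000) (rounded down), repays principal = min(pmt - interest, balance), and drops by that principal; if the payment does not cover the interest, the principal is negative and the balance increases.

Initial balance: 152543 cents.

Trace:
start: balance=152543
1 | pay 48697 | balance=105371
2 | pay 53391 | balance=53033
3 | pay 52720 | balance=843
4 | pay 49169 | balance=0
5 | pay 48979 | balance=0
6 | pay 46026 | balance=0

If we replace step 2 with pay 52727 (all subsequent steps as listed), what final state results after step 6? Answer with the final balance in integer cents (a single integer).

0

(re-executing from step 2 with the substitution; state before step 2: balance=105371)
2 | pay 52727 | balance=53697
3 | pay 52720 | balance=1513
4 | pay 49169 | balance=0
5 | pay 48979 | balance=0
6 | pay 46026 | balance=0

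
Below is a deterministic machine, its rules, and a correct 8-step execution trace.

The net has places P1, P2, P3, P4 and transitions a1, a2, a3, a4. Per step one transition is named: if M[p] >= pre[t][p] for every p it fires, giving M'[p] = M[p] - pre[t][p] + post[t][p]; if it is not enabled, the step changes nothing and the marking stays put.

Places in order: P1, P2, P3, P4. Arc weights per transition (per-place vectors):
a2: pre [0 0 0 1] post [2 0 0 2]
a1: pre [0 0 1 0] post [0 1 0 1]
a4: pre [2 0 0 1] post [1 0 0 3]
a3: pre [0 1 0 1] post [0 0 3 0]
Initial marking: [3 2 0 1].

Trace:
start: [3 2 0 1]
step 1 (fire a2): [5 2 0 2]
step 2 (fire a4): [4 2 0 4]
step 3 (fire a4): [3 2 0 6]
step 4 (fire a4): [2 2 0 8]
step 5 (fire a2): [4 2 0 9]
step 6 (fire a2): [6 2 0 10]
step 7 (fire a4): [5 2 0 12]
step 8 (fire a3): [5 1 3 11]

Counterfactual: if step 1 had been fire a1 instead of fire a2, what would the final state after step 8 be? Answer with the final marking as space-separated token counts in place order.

(re-executing from step 1 with the substitution; state before step 1: [3 2 0 1])
step 1 (fire a1): [3 2 0 1]
step 2 (fire a4): [2 2 0 3]
step 3 (fire a4): [1 2 0 5]
step 4 (fire a4): [1 2 0 5]
step 5 (fire a2): [3 2 0 6]
step 6 (fire a2): [5 2 0 7]
step 7 (fire a4): [4 2 0 9]
step 8 (fire a3): [4 1 3 8]

4 1 3 8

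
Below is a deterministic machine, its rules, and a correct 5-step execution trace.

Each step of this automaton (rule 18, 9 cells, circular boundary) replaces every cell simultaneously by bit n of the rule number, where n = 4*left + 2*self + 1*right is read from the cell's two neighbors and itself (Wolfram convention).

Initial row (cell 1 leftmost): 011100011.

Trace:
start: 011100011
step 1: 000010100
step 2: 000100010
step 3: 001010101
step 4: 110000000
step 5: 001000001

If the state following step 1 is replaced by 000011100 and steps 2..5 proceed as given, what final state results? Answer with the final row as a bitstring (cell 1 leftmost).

state after step 1 := 000011100
step 2: 000100010
step 3: 001010101
step 4: 110000000
step 5: 001000001

001000001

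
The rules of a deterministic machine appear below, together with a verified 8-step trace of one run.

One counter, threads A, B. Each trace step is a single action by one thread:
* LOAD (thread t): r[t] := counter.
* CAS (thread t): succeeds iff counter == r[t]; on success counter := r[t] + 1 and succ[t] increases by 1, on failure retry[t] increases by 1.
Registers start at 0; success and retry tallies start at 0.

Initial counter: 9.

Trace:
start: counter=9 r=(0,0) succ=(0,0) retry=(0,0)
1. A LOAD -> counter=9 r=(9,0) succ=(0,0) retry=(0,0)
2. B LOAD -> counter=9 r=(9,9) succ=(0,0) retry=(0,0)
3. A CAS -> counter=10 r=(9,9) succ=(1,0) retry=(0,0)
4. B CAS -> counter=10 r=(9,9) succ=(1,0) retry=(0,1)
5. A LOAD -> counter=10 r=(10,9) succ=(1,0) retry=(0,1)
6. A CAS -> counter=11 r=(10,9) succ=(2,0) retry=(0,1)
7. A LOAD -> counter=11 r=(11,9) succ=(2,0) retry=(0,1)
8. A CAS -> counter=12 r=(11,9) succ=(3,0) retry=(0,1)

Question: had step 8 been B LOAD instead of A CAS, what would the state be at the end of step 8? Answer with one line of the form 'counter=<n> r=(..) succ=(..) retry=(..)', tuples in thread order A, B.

counter=11 r=(11,11) succ=(2,0) retry=(0,1)

(re-executing from step 8 with the substitution; state before step 8: counter=11 r=(11,9) succ=(2,0) retry=(0,1))
8. B LOAD -> counter=11 r=(11,11) succ=(2,0) retry=(0,1)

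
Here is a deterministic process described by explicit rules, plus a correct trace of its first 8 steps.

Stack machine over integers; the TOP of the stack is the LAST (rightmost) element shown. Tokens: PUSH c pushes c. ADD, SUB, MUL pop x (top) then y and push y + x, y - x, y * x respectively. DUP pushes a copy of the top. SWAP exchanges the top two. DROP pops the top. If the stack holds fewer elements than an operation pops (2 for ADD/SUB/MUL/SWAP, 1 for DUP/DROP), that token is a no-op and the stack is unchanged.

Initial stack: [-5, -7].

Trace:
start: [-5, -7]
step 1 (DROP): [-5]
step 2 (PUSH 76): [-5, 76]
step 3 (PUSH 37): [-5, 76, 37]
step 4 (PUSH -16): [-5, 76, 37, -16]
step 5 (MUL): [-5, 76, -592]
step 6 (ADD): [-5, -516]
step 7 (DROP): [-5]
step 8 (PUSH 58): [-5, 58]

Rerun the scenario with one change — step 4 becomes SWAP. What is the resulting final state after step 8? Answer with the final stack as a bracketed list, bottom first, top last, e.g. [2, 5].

(re-executing from step 4 with the substitution; state before step 4: [-5, 76, 37])
step 4 (SWAP): [-5, 37, 76]
step 5 (MUL): [-5, 2812]
step 6 (ADD): [2807]
step 7 (DROP): []
step 8 (PUSH 58): [58]

[58]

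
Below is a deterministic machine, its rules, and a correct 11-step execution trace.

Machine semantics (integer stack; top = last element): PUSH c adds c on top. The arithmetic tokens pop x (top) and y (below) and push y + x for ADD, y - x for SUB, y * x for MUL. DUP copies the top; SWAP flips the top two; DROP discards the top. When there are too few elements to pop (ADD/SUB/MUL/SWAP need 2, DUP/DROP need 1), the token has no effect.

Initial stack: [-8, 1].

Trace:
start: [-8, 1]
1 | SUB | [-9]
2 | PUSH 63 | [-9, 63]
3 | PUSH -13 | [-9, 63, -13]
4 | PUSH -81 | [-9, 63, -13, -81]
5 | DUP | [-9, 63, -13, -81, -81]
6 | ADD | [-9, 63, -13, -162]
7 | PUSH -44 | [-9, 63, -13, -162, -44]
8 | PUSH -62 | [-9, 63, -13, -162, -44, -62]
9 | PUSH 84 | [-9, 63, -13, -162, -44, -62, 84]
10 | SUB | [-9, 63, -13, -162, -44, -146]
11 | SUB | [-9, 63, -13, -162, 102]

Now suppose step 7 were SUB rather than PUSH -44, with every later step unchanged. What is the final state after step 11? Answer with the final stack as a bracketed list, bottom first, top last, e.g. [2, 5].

(re-executing from step 7 with the substitution; state before step 7: [-9, 63, -13, -162])
7 | SUB | [-9, 63, 149]
8 | PUSH -62 | [-9, 63, 149, -62]
9 | PUSH 84 | [-9, 63, 149, -62, 84]
10 | SUB | [-9, 63, 149, -146]
11 | SUB | [-9, 63, 295]

[-9, 63, 295]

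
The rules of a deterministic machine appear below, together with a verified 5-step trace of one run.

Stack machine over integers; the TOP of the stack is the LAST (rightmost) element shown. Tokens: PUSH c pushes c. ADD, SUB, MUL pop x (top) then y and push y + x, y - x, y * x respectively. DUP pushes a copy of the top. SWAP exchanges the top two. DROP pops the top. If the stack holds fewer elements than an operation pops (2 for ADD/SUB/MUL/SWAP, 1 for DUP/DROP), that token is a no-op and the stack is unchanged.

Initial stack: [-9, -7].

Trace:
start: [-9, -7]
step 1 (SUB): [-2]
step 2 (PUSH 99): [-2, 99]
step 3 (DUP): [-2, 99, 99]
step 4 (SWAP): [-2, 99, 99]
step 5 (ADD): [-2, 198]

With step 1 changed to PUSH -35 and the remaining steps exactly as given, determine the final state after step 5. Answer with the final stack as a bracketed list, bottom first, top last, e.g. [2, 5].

[-9, -7, -35, 198]

(re-executing from step 1 with the substitution; state before step 1: [-9, -7])
step 1 (PUSH -35): [-9, -7, -35]
step 2 (PUSH 99): [-9, -7, -35, 99]
step 3 (DUP): [-9, -7, -35, 99, 99]
step 4 (SWAP): [-9, -7, -35, 99, 99]
step 5 (ADD): [-9, -7, -35, 198]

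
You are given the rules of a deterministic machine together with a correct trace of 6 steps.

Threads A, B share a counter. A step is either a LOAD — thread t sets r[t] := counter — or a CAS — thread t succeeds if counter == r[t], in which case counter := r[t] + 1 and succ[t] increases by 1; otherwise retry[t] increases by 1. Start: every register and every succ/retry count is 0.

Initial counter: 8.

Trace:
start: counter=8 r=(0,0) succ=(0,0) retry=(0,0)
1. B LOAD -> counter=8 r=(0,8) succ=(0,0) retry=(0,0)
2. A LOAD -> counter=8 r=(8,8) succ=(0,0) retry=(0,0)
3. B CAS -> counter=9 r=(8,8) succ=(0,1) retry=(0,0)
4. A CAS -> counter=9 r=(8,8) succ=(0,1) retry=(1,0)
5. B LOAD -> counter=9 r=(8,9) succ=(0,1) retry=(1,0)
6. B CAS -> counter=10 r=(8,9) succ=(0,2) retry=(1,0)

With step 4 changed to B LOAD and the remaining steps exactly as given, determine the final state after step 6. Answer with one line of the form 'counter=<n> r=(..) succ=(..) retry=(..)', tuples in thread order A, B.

(re-executing from step 4 with the substitution; state before step 4: counter=9 r=(8,8) succ=(0,1) retry=(0,0))
4. B LOAD -> counter=9 r=(8,9) succ=(0,1) retry=(0,0)
5. B LOAD -> counter=9 r=(8,9) succ=(0,1) retry=(0,0)
6. B CAS -> counter=10 r=(8,9) succ=(0,2) retry=(0,0)

counter=10 r=(8,9) succ=(0,2) retry=(0,0)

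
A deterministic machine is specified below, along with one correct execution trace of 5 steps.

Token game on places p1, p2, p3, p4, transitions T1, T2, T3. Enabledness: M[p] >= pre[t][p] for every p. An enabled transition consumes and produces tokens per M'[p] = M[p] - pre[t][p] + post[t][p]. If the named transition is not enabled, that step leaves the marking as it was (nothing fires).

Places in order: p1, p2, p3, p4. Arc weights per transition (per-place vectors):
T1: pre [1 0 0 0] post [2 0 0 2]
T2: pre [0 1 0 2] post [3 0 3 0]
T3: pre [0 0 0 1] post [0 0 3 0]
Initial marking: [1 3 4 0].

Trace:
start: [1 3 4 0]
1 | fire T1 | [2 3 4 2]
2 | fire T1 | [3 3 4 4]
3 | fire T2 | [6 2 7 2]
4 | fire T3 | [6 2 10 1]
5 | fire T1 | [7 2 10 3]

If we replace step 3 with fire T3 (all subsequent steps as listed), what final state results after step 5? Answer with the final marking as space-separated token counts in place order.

(re-executing from step 3 with the substitution; state before step 3: [3 3 4 4])
3 | fire T3 | [3 3 7 3]
4 | fire T3 | [3 3 10 2]
5 | fire T1 | [4 3 10 4]

4 3 10 4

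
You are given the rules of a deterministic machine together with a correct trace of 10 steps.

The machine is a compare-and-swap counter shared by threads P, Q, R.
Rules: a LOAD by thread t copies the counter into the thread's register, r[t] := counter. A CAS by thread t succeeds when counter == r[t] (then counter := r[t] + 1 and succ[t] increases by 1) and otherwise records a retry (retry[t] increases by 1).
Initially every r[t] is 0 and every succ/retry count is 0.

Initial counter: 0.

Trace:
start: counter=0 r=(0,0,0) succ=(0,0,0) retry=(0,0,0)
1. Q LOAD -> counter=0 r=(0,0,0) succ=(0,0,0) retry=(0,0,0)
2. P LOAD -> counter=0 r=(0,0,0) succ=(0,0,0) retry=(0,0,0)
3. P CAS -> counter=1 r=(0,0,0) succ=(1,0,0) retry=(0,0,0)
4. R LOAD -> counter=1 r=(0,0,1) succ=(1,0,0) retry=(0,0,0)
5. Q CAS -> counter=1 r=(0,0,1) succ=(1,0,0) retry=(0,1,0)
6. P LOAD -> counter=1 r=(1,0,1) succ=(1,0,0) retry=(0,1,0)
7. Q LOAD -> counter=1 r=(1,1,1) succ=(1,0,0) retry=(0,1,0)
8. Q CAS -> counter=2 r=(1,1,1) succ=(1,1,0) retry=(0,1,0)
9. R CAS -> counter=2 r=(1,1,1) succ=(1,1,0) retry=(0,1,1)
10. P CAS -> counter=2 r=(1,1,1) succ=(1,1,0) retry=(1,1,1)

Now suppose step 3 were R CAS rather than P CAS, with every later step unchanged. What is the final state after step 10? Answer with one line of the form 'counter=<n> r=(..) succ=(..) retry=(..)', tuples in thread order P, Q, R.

counter=2 r=(1,1,1) succ=(0,1,1) retry=(1,1,1)

(re-executing from step 3 with the substitution; state before step 3: counter=0 r=(0,0,0) succ=(0,0,0) retry=(0,0,0))
3. R CAS -> counter=1 r=(0,0,0) succ=(0,0,1) retry=(0,0,0)
4. R LOAD -> counter=1 r=(0,0,1) succ=(0,0,1) retry=(0,0,0)
5. Q CAS -> counter=1 r=(0,0,1) succ=(0,0,1) retry=(0,1,0)
6. P LOAD -> counter=1 r=(1,0,1) succ=(0,0,1) retry=(0,1,0)
7. Q LOAD -> counter=1 r=(1,1,1) succ=(0,0,1) retry=(0,1,0)
8. Q CAS -> counter=2 r=(1,1,1) succ=(0,1,1) retry=(0,1,0)
9. R CAS -> counter=2 r=(1,1,1) succ=(0,1,1) retry=(0,1,1)
10. P CAS -> counter=2 r=(1,1,1) succ=(0,1,1) retry=(1,1,1)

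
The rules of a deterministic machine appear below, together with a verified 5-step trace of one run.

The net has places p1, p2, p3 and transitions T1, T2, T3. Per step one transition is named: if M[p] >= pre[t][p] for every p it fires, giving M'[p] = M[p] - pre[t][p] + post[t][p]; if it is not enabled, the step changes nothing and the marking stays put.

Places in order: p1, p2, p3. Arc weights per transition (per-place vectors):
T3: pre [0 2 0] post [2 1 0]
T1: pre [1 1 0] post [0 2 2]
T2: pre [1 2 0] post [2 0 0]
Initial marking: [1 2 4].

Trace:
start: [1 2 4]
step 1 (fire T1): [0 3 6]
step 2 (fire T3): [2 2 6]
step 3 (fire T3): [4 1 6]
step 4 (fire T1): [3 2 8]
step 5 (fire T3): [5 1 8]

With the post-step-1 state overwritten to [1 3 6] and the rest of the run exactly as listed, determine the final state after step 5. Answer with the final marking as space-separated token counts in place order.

state after step 1 := [1 3 6]
step 2 (fire T3): [3 2 6]
step 3 (fire T3): [5 1 6]
step 4 (fire T1): [4 2 8]
step 5 (fire T3): [6 1 8]

6 1 8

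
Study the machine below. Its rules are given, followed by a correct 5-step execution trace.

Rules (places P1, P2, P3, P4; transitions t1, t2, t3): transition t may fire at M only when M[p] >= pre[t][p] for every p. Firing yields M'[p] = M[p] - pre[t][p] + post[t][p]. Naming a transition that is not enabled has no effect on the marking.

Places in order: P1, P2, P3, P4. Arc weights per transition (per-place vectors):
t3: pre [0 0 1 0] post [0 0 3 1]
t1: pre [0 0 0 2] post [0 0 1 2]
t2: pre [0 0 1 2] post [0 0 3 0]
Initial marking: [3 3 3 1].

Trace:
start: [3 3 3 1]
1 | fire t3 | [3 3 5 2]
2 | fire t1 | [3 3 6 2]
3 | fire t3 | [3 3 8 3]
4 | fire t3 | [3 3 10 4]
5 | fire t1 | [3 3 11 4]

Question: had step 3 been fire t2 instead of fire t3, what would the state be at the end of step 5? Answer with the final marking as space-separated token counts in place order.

3 3 10 1

(re-executing from step 3 with the substitution; state before step 3: [3 3 6 2])
3 | fire t2 | [3 3 8 0]
4 | fire t3 | [3 3 10 1]
5 | fire t1 | [3 3 10 1]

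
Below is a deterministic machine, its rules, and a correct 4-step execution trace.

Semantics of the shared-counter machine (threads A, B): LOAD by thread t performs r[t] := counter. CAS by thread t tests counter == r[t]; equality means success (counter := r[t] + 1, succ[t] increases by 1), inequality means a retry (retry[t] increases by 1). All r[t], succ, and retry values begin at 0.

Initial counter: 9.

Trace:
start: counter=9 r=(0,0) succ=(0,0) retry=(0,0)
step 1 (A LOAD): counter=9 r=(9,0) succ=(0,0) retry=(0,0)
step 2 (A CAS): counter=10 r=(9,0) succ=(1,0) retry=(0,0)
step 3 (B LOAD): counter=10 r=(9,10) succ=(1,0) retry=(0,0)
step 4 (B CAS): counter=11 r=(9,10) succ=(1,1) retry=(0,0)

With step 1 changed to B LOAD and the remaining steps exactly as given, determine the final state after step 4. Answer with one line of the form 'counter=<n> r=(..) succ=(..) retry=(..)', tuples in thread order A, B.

counter=10 r=(0,9) succ=(0,1) retry=(1,0)

(re-executing from step 1 with the substitution; state before step 1: counter=9 r=(0,0) succ=(0,0) retry=(0,0))
step 1 (B LOAD): counter=9 r=(0,9) succ=(0,0) retry=(0,0)
step 2 (A CAS): counter=9 r=(0,9) succ=(0,0) retry=(1,0)
step 3 (B LOAD): counter=9 r=(0,9) succ=(0,0) retry=(1,0)
step 4 (B CAS): counter=10 r=(0,9) succ=(0,1) retry=(1,0)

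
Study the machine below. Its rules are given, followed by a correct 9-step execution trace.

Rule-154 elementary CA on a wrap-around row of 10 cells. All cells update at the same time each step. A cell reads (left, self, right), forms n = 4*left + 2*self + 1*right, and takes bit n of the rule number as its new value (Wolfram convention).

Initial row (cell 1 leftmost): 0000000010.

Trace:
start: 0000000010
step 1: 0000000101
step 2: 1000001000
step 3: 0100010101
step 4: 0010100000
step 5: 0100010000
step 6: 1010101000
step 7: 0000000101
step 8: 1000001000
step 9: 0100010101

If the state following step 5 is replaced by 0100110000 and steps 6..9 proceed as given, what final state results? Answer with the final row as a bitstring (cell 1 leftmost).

1100000101

state after step 5 := 0100110000
step 6: 1011101000
step 7: 0011000101
step 8: 1110101000
step 9: 1100000101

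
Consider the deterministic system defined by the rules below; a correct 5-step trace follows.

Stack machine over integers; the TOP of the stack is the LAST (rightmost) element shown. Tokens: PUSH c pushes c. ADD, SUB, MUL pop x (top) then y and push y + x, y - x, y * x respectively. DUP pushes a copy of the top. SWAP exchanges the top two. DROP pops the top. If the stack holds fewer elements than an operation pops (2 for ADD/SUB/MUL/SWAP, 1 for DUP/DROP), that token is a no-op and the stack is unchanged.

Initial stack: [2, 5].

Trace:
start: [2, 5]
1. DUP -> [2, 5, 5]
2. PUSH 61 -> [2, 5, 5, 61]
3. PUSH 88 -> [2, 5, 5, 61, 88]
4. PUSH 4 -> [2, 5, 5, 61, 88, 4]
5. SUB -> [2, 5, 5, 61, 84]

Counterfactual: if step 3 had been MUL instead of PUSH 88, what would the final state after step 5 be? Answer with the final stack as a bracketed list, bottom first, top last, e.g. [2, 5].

[2, 5, 301]

(re-executing from step 3 with the substitution; state before step 3: [2, 5, 5, 61])
3. MUL -> [2, 5, 305]
4. PUSH 4 -> [2, 5, 305, 4]
5. SUB -> [2, 5, 301]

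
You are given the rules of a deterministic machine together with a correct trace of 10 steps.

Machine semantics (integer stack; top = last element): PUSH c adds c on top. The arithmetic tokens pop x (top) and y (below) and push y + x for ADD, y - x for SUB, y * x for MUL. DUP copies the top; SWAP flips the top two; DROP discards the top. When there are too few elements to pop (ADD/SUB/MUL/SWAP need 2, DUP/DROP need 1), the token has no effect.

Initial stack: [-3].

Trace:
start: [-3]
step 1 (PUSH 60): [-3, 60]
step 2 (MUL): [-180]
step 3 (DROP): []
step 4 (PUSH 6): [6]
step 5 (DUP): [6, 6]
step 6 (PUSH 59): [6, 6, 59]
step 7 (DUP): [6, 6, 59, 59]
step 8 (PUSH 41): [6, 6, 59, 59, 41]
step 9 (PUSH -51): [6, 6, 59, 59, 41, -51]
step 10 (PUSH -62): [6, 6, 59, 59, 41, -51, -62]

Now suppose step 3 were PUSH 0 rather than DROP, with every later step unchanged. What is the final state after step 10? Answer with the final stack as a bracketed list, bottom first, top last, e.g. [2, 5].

[-180, 0, 6, 6, 59, 59, 41, -51, -62]

(re-executing from step 3 with the substitution; state before step 3: [-180])
step 3 (PUSH 0): [-180, 0]
step 4 (PUSH 6): [-180, 0, 6]
step 5 (DUP): [-180, 0, 6, 6]
step 6 (PUSH 59): [-180, 0, 6, 6, 59]
step 7 (DUP): [-180, 0, 6, 6, 59, 59]
step 8 (PUSH 41): [-180, 0, 6, 6, 59, 59, 41]
step 9 (PUSH -51): [-180, 0, 6, 6, 59, 59, 41, -51]
step 10 (PUSH -62): [-180, 0, 6, 6, 59, 59, 41, -51, -62]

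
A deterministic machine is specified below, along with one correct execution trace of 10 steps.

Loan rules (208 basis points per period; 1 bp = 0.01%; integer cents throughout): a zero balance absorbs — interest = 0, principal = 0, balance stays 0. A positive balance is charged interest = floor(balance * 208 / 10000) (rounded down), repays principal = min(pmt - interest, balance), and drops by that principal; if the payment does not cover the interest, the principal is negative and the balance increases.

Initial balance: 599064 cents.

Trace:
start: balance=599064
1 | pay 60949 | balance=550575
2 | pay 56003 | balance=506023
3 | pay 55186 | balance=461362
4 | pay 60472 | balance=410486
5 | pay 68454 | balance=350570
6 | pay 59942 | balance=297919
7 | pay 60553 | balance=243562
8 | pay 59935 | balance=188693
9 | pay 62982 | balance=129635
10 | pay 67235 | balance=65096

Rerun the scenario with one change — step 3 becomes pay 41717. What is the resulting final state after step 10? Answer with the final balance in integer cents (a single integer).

(re-executing from step 3 with the substitution; state before step 3: balance=506023)
3 | pay 41717 | balance=474831
4 | pay 60472 | balance=424235
5 | pay 68454 | balance=364605
6 | pay 59942 | balance=312246
7 | pay 60553 | balance=258187
8 | pay 59935 | balance=203622
9 | pay 62982 | balance=144875
10 | pay 67235 | balance=80653

80653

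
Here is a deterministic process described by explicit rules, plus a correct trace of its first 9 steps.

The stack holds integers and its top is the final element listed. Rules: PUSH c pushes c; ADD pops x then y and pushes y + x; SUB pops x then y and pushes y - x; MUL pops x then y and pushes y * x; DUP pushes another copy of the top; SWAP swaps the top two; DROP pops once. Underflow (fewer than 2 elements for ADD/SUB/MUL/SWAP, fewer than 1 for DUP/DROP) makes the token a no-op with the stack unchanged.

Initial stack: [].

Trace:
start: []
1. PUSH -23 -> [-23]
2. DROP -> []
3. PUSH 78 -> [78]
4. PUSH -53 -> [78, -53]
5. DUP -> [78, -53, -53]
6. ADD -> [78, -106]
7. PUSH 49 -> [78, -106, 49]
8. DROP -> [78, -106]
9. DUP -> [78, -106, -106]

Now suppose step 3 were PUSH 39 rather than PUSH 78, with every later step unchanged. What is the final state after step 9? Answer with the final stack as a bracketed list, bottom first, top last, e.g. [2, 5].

(re-executing from step 3 with the substitution; state before step 3: [])
3. PUSH 39 -> [39]
4. PUSH -53 -> [39, -53]
5. DUP -> [39, -53, -53]
6. ADD -> [39, -106]
7. PUSH 49 -> [39, -106, 49]
8. DROP -> [39, -106]
9. DUP -> [39, -106, -106]

[39, -106, -106]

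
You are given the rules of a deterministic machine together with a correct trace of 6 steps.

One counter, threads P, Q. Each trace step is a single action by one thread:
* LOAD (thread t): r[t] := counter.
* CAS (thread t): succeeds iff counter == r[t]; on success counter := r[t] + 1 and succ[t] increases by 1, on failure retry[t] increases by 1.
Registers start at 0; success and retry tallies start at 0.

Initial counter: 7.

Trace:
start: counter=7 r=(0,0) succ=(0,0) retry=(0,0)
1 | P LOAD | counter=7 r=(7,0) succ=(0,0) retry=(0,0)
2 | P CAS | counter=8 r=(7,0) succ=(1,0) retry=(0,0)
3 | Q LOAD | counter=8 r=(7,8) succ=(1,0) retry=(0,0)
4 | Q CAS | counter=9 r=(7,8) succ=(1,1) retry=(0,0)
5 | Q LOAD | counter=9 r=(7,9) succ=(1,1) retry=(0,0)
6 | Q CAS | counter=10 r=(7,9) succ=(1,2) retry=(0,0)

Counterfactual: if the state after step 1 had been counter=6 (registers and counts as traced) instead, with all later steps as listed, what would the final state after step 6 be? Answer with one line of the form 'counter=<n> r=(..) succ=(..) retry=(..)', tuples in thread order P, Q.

counter=8 r=(7,7) succ=(0,2) retry=(1,0)

state after step 1 := counter=6 r=(7,0) succ=(0,0) retry=(0,0)
2 | P CAS | counter=6 r=(7,0) succ=(0,0) retry=(1,0)
3 | Q LOAD | counter=6 r=(7,6) succ=(0,0) retry=(1,0)
4 | Q CAS | counter=7 r=(7,6) succ=(0,1) retry=(1,0)
5 | Q LOAD | counter=7 r=(7,7) succ=(0,1) retry=(1,0)
6 | Q CAS | counter=8 r=(7,7) succ=(0,2) retry=(1,0)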